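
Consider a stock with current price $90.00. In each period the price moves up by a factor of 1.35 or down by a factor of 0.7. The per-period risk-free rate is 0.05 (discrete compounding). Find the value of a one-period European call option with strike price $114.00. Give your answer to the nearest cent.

$3.85

Risk-neutral probability p = (1 + 0.05 − 0.7)/(1.35 − 0.7) = 0.3500/0.6500 = 0.5385
Terminal stock prices: S_u = 121.5, S_d = 63
Terminal payoffs (S − K): max(7.5, 0) = 7.5, max(-51, 0) = 0
Node 0 (S = 90): V_0 = 1/1.05·[0.5385·7.5000 + 0.4615·0.0000] = 3.8462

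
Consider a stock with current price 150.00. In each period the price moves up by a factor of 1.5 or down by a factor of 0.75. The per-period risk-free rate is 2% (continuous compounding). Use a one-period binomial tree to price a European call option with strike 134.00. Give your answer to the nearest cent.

32.14

Risk-neutral probability p = (e^0.02 − 0.75)/(1.5 − 0.75) = 0.2702/0.7500 = 0.3603
Terminal stock prices: S_u = 225, S_d = 112.5
Terminal payoffs (S − K): max(91, 0) = 91, max(-21.5, 0) = 0
Node 0 (S = 150): V_0 = e^(−0.02)·[0.3603·91.0000 + 0.6397·0.0000] = 32.1353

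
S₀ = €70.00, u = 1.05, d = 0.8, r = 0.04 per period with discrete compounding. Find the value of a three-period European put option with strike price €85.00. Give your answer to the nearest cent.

Risk-neutral probability p = (1 + 0.04 − 0.8)/(1.05 − 0.8) = 0.2400/0.2500 = 0.9600
Terminal stock prices: S_uuu = 81.03, S_uud = 61.74, S_udd = 47.04, S_ddd = 35.84
Terminal payoffs (K − S): max(3.966, 0) = 3.966, max(23.26, 0) = 23.26, max(37.96, 0) = 37.96, max(49.16, 0) = 49.16
Node uu (S = 77.17): V_uu = 1/1.04·[0.9600·3.9662 + 0.0400·23.2600] = 4.5558
Node ud (S = 58.8): V_ud = 1/1.04·[0.9600·23.2600 + 0.0400·37.9600] = 22.9308
Node dd (S = 44.8): V_dd = 1/1.04·[0.9600·37.9600 + 0.0400·49.1600] = 36.9308
Node u (S = 73.5): V_u = 1/1.04·[0.9600·4.5558 + 0.0400·22.9308] = 5.0873
Node d (S = 56): V_d = 1/1.04·[0.9600·22.9308 + 0.0400·36.9308] = 22.5873
Node 0 (S = 70): V_0 = 1/1.04·[0.9600·5.0873 + 0.0400·22.5873] = 5.5647

€5.56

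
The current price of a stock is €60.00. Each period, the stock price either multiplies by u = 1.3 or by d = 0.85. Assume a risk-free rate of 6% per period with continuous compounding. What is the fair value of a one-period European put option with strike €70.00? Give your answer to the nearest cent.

Risk-neutral probability p = (e^0.06 − 0.85)/(1.3 − 0.85) = 0.2118/0.4500 = 0.4707
Terminal stock prices: S_u = 78, S_d = 51
Terminal payoffs (K − S): max(-8, 0) = 0, max(19, 0) = 19
Node 0 (S = 60): V_0 = e^(−0.06)·[0.4707·0.0000 + 0.5293·19.0000] = 9.4702

€9.47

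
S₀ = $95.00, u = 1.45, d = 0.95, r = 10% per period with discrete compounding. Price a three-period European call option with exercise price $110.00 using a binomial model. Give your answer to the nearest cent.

$19.71

Risk-neutral probability p = (1 + 0.1 − 0.95)/(1.45 − 0.95) = 0.1500/0.5000 = 0.3000
Terminal stock prices: S_uuu = 289.6, S_uud = 189.8, S_udd = 124.3, S_ddd = 81.45
Terminal payoffs (S − K): max(179.6, 0) = 179.6, max(79.75, 0) = 79.75, max(14.32, 0) = 14.32, max(-28.55, 0) = 0
Node uu (S = 199.7): V_uu = 1/1.1·[0.3000·179.6194 + 0.7000·79.7506] = 99.7375
Node ud (S = 130.9): V_ud = 1/1.1·[0.3000·79.7506 + 0.7000·14.3194] = 30.8625
Node dd (S = 85.74): V_dd = 1/1.1·[0.3000·14.3194 + 0.7000·0.0000] = 3.9053
Node u (S = 137.8): V_u = 1/1.1·[0.3000·99.7375 + 0.7000·30.8625] = 46.8409
Node d (S = 90.25): V_d = 1/1.1·[0.3000·30.8625 + 0.7000·3.9053] = 10.9022
Node 0 (S = 95): V_0 = 1/1.1·[0.3000·46.8409 + 0.7000·10.9022] = 19.7126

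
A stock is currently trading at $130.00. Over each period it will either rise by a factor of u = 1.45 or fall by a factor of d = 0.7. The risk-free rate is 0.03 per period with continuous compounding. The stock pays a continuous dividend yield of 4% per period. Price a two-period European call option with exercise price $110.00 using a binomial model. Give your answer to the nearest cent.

Per-period risk-free factor R = e^0.03 = 1.0305; dividend-adjusted growth = e^(0.03−0.04) = 0.9900.
Risk-neutral probability p = (0.9900 − 0.7)/(1.45 − 0.7) = 0.2900/0.7500 = 0.3867
Terminal stock prices: S_uu = 273.3, S_ud = 131.9, S_dd = 63.7
Terminal payoffs (S − K): max(163.3, 0) = 163.3, max(21.95, 0) = 21.95, max(-46.3, 0) = 0
Node u (S = 188.5): V_u = e^(−0.03)·[0.3867·163.3250 + 0.6133·21.9500] = 74.3598
Node d (S = 91): V_d = e^(−0.03)·[0.3867·21.9500 + 0.6133·0.0000] = 8.2379
Node 0 (S = 130): V_0 = e^(−0.03)·[0.3867·74.3598 + 0.6133·8.2379] = 32.8102

$32.81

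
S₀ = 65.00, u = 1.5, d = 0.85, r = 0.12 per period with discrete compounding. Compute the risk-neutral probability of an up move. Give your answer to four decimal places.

p = 0.4154

Risk-neutral probability p = (1 + 0.12 − 0.85)/(1.5 − 0.85) = 0.2700/0.6500 = 0.4154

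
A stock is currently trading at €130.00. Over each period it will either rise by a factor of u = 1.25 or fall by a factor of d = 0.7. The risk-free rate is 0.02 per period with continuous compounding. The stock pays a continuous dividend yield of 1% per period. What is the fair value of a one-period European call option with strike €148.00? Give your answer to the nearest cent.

€8.01

Per-period risk-free factor R = e^0.02 = 1.0202; dividend-adjusted growth = e^(0.02−0.01) = 1.0101.
Risk-neutral probability p = (1.0101 − 0.7)/(1.25 − 0.7) = 0.3101/0.5500 = 0.5637
Terminal stock prices: S_u = 162.5, S_d = 91
Terminal payoffs (S − K): max(14.5, 0) = 14.5, max(-57, 0) = 0
Node 0 (S = 130): V_0 = e^(−0.02)·[0.5637·14.5000 + 0.4363·0.0000] = 8.0122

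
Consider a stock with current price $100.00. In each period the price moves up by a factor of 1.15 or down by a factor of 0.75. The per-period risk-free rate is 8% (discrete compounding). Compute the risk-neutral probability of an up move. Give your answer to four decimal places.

Risk-neutral probability p = (1 + 0.08 − 0.75)/(1.15 − 0.75) = 0.3300/0.4000 = 0.8250

p = 0.8250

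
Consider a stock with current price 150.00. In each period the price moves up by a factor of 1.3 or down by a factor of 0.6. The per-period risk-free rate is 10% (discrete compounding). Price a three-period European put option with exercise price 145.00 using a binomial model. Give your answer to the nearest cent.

11.80

Risk-neutral probability p = (1 + 0.1 − 0.6)/(1.3 − 0.6) = 0.5000/0.7000 = 0.7143
Terminal stock prices: S_uuu = 329.6, S_uud = 152.1, S_udd = 70.2, S_ddd = 32.4
Terminal payoffs (K − S): max(-184.6, 0) = 0, max(-7.1, 0) = 0, max(74.8, 0) = 74.8, max(112.6, 0) = 112.6
Node uu (S = 253.5): V_uu = 1/1.1·[0.7143·0.0000 + 0.2857·0.0000] = 0.0000
Node ud (S = 117): V_ud = 1/1.1·[0.7143·0.0000 + 0.2857·74.8000] = 19.4286
Node dd (S = 54): V_dd = 1/1.1·[0.7143·74.8000 + 0.2857·112.6000] = 77.8182
Node u (S = 195): V_u = 1/1.1·[0.7143·0.0000 + 0.2857·19.4286] = 5.0464
Node d (S = 90): V_d = 1/1.1·[0.7143·19.4286 + 0.2857·77.8182] = 32.8285
Node 0 (S = 150): V_0 = 1/1.1·[0.7143·5.0464 + 0.2857·32.8285] = 11.8037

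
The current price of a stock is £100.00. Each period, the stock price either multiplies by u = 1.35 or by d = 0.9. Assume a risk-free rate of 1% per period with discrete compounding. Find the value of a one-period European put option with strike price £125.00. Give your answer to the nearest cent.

Risk-neutral probability p = (1 + 0.01 − 0.9)/(1.35 − 0.9) = 0.1100/0.4500 = 0.2444
Terminal stock prices: S_u = 135, S_d = 90
Terminal payoffs (K − S): max(-10, 0) = 0, max(35, 0) = 35
Node 0 (S = 100): V_0 = 1/1.01·[0.2444·0.0000 + 0.7556·35.0000] = 26.1826

£26.18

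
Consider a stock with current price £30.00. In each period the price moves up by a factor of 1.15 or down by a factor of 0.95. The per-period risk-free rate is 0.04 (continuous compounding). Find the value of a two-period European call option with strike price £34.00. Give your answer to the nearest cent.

£1.08

Risk-neutral probability p = (e^0.04 − 0.95)/(1.15 − 0.95) = 0.0908/0.2000 = 0.4541
Terminal stock prices: S_uu = 39.67, S_ud = 32.77, S_dd = 27.07
Terminal payoffs (S − K): max(5.675, 0) = 5.675, max(-1.225, 0) = 0, max(-6.925, 0) = 0
Node u (S = 34.5): V_u = e^(−0.04)·[0.4541·5.6750 + 0.5459·0.0000] = 2.4757
Node d (S = 28.5): V_d = e^(−0.04)·[0.4541·0.0000 + 0.5459·0.0000] = 0.0000
Node 0 (S = 30): V_0 = e^(−0.04)·[0.4541·2.4757 + 0.5459·0.0000] = 1.0800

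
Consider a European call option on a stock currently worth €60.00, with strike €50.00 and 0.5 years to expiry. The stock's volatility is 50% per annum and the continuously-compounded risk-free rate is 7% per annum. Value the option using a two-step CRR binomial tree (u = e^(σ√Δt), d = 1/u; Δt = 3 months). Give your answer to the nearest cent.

€15.37

CRR parameters: u = e^(σ√Δt) = e^(0.5·√0.25) = 1.2840, d = 1/u = 0.7788
Per-period rate: rΔt = 0.07·0.25 = 0.0175, so R = e^0.0175 = 1.0177
Risk-neutral probability p = (e^0.0175 − 0.7788)/(1.2840 − 0.7788) = 0.2389/0.5052 = 0.4728
Terminal stock prices: S_uu = 98.92, S_ud = 60, S_dd = 36.39
Terminal payoffs (S − K): max(48.92, 0) = 48.92, max(10, 0) = 10, max(-13.61, 0) = 0
Node u (S = 77.04): V_u = e^(−0.0175)·[0.4728·48.9233 + 0.5272·10.0000] = 27.9089
Node d (S = 46.73): V_d = e^(−0.0175)·[0.4728·10.0000 + 0.5272·0.0000] = 4.6456
Node 0 (S = 60): V_0 = e^(−0.0175)·[0.4728·27.9089 + 0.5272·4.6456] = 15.3724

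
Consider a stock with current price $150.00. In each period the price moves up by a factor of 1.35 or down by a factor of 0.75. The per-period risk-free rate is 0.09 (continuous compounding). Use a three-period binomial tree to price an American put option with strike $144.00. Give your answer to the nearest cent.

$14.67

Risk-neutral probability p = (e^0.09 − 0.75)/(1.35 − 0.75) = 0.3442/0.6000 = 0.5736
Terminal stock prices: S_uuu = 369.1, S_uud = 205, S_udd = 113.9, S_ddd = 63.28
Terminal payoffs (K − S): max(-225.1, 0) = 0, max(-61.03, 0) = 0, max(30.09, 0) = 30.09, max(80.72, 0) = 80.72
Node uu (S = 273.4): continuation = e^(−0.09)·[0.5736·0.0000 + 0.4264·0.0000] = 0.0000; exercise value = 0.0000 ≤ continuation, so V_uu = 0.0000
Node ud (S = 151.9): continuation = e^(−0.09)·[0.5736·0.0000 + 0.4264·30.0938] = 11.7269; exercise value = 0.0000 ≤ continuation, so V_ud = 11.7269
Node dd (S = 84.38): continuation = e^(−0.09)·[0.5736·30.0938 + 0.4264·80.7188] = 47.2311; exercise value = 59.6250 > continuation, so V_dd = 59.6250 (exercise)
Node u (S = 202.5): continuation = e^(−0.09)·[0.5736·0.0000 + 0.4264·11.7269] = 4.5697; exercise value = 0.0000 ≤ continuation, so V_u = 4.5697
Node d (S = 112.5): continuation = e^(−0.09)·[0.5736·11.7269 + 0.4264·59.6250] = 29.3824; exercise value = 31.5000 > continuation, so V_d = 31.5000 (exercise)
Node 0 (S = 150): continuation = e^(−0.09)·[0.5736·4.5697 + 0.4264·31.5000] = 14.6706; exercise value = 0.0000 ≤ continuation, so V_0 = 14.6706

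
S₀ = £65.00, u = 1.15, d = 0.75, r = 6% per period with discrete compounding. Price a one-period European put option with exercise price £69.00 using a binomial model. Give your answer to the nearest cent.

Risk-neutral probability p = (1 + 0.06 − 0.75)/(1.15 − 0.75) = 0.3100/0.4000 = 0.7750
Terminal stock prices: S_u = 74.75, S_d = 48.75
Terminal payoffs (K − S): max(-5.75, 0) = 0, max(20.25, 0) = 20.25
Node 0 (S = 65): V_0 = 1/1.06·[0.7750·0.0000 + 0.2250·20.2500] = 4.2983

£4.30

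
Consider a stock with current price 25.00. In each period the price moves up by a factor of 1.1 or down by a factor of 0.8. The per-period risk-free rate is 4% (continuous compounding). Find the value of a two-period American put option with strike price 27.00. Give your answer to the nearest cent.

Risk-neutral probability p = (e^0.04 − 0.8)/(1.1 − 0.8) = 0.2408/0.3000 = 0.8027
Terminal stock prices: S_uu = 30.25, S_ud = 22, S_dd = 16
Terminal payoffs (K − S): max(-3.25, 0) = 0, max(5, 0) = 5, max(11, 0) = 11
Node u (S = 27.5): continuation = e^(−0.04)·[0.8027·0.0000 + 0.1973·5.0000] = 0.9478; exercise value = 0.0000 ≤ continuation, so V_u = 0.9478
Node d (S = 20): continuation = e^(−0.04)·[0.8027·5.0000 + 0.1973·11.0000] = 5.9413; exercise value = 7.0000 > continuation, so V_d = 7.0000 (exercise)
Node 0 (S = 25): continuation = e^(−0.04)·[0.8027·0.9478 + 0.1973·7.0000] = 2.0579; exercise value = 2.0000 ≤ continuation, so V_0 = 2.0579

2.06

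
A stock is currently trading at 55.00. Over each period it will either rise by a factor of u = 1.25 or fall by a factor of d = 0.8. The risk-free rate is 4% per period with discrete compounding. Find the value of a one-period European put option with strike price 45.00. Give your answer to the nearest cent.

0.45

Risk-neutral probability p = (1 + 0.04 − 0.8)/(1.25 − 0.8) = 0.2400/0.4500 = 0.5333
Terminal stock prices: S_u = 68.75, S_d = 44
Terminal payoffs (K − S): max(-23.75, 0) = 0, max(1, 0) = 1
Node 0 (S = 55): V_0 = 1/1.04·[0.5333·0.0000 + 0.4667·1.0000] = 0.4487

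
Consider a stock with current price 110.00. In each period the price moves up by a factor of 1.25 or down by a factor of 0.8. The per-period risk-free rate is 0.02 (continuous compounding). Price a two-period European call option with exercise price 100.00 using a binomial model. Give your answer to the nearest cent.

21.34

Risk-neutral probability p = (e^0.02 − 0.8)/(1.25 − 0.8) = 0.2202/0.4500 = 0.4893
Terminal stock prices: S_uu = 171.9, S_ud = 110, S_dd = 70.4
Terminal payoffs (S − K): max(71.88, 0) = 71.88, max(10, 0) = 10, max(-29.6, 0) = 0
Node u (S = 137.5): V_u = e^(−0.02)·[0.4893·71.8750 + 0.5107·10.0000] = 39.4801
Node d (S = 88): V_d = e^(−0.02)·[0.4893·10.0000 + 0.5107·0.0000] = 4.7965
Node 0 (S = 110): V_0 = e^(−0.02)·[0.4893·39.4801 + 0.5107·4.7965] = 21.3374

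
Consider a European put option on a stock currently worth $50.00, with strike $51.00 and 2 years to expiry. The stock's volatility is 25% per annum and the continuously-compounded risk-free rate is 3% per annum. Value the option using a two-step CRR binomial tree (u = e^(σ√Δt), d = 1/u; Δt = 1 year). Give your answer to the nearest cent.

$5.38

CRR parameters: u = e^(σ√Δt) = e^(0.25·√1) = 1.2840, d = 1/u = 0.7788
Per-period rate: rΔt = 0.03·1 = 0.03, so R = e^0.03 = 1.0305
Risk-neutral probability p = (e^0.03 − 0.7788)/(1.2840 − 0.7788) = 0.2517/0.5052 = 0.4981
Terminal stock prices: S_uu = 82.44, S_ud = 50, S_dd = 30.33
Terminal payoffs (K − S): max(-31.44, 0) = 0, max(1, 0) = 1, max(20.67, 0) = 20.67
Node u (S = 64.2): V_u = e^(−0.03)·[0.4981·0.0000 + 0.5019·1.0000] = 0.4871
Node d (S = 38.94): V_d = e^(−0.03)·[0.4981·1.0000 + 0.5019·20.6735] = 10.5527
Node 0 (S = 50): V_0 = e^(−0.03)·[0.4981·0.4871 + 0.5019·10.5527] = 5.3753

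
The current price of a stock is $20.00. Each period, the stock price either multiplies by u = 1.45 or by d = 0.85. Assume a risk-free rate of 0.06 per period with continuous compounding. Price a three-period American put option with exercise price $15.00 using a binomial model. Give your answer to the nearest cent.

$0.61

Risk-neutral probability p = (e^0.06 − 0.85)/(1.45 − 0.85) = 0.2118/0.6000 = 0.3531
Terminal stock prices: S_uuu = 60.97, S_uud = 35.74, S_udd = 20.95, S_ddd = 12.28
Terminal payoffs (K − S): max(-45.97, 0) = 0, max(-20.74, 0) = 0, max(-5.952, 0) = 0, max(2.718, 0) = 2.718
Node uu (S = 42.05): continuation = e^(−0.06)·[0.3531·0.0000 + 0.6469·0.0000] = 0.0000; exercise value = 0.0000 ≤ continuation, so V_uu = 0.0000
Node ud (S = 24.65): continuation = e^(−0.06)·[0.3531·0.0000 + 0.6469·0.0000] = 0.0000; exercise value = 0.0000 ≤ continuation, so V_ud = 0.0000
Node dd (S = 14.45): continuation = e^(−0.06)·[0.3531·0.0000 + 0.6469·2.7175] = 1.6557; exercise value = 0.5500 ≤ continuation, so V_dd = 1.6557
Node u (S = 29): continuation = e^(−0.06)·[0.3531·0.0000 + 0.6469·0.0000] = 0.0000; exercise value = 0.0000 ≤ continuation, so V_u = 0.0000
Node d (S = 17): continuation = e^(−0.06)·[0.3531·0.0000 + 0.6469·1.6557] = 1.0087; exercise value = 0.0000 ≤ continuation, so V_d = 1.0087
Node 0 (S = 20): continuation = e^(−0.06)·[0.3531·0.0000 + 0.6469·1.0087] = 0.6146; exercise value = 0.0000 ≤ continuation, so V_0 = 0.6146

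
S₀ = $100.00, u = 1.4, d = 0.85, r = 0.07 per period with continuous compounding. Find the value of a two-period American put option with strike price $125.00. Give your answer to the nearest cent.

Risk-neutral probability p = (e^0.07 − 0.85)/(1.4 − 0.85) = 0.2225/0.5500 = 0.4046
Terminal stock prices: S_uu = 196, S_ud = 119, S_dd = 72.25
Terminal payoffs (K − S): max(-71, 0) = 0, max(6, 0) = 6, max(52.75, 0) = 52.75
Node u (S = 140): continuation = e^(−0.07)·[0.4046·0.0000 + 0.5954·6.0000] = 3.3311; exercise value = 0.0000 ≤ continuation, so V_u = 3.3311
Node d (S = 85): continuation = e^(−0.07)·[0.4046·6.0000 + 0.5954·52.7500] = 31.5492; exercise value = 40.0000 > continuation, so V_d = 40.0000 (exercise)
Node 0 (S = 100): continuation = e^(−0.07)·[0.4046·3.3311 + 0.5954·40.0000] = 23.4639; exercise value = 25.0000 > continuation, so V_0 = 25.0000 (exercise)

$25.00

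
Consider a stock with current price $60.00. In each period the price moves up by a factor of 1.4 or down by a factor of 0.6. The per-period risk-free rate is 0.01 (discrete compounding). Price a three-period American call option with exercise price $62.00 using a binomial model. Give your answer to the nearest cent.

$16.60

Risk-neutral probability p = (1 + 0.01 − 0.6)/(1.4 − 0.6) = 0.4100/0.8000 = 0.5125
Terminal stock prices: S_uuu = 164.6, S_uud = 70.56, S_udd = 30.24, S_ddd = 12.96
Terminal payoffs (S − K): max(102.6, 0) = 102.6, max(8.56, 0) = 8.56, max(-31.76, 0) = 0, max(-49.04, 0) = 0
Node uu (S = 117.6): continuation = 1/1.01·[0.5125·102.6400 + 0.4875·8.5600] = 56.2139; exercise value = 55.6000 ≤ continuation, so V_uu = 56.2139
Node ud (S = 50.4): continuation = 1/1.01·[0.5125·8.5600 + 0.4875·0.0000] = 4.3436; exercise value = 0.0000 ≤ continuation, so V_ud = 4.3436
Node dd (S = 21.6): continuation = 1/1.01·[0.5125·0.0000 + 0.4875·0.0000] = 0.0000; exercise value = 0.0000 ≤ continuation, so V_dd = 0.0000
Node u (S = 84): continuation = 1/1.01·[0.5125·56.2139 + 0.4875·4.3436] = 30.6209; exercise value = 22.0000 ≤ continuation, so V_u = 30.6209
Node d (S = 36): continuation = 1/1.01·[0.5125·4.3436 + 0.4875·0.0000] = 2.2040; exercise value = 0.0000 ≤ continuation, so V_d = 2.2040
Node 0 (S = 60): continuation = 1/1.01·[0.5125·30.6209 + 0.4875·2.2040] = 16.6017; exercise value = 0.0000 ≤ continuation, so V_0 = 16.6017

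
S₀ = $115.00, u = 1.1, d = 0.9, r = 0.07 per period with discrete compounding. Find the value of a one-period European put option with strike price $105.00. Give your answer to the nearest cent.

Risk-neutral probability p = (1 + 0.07 − 0.9)/(1.1 − 0.9) = 0.1700/0.2000 = 0.8500
Terminal stock prices: S_u = 126.5, S_d = 103.5
Terminal payoffs (K − S): max(-21.5, 0) = 0, max(1.5, 0) = 1.5
Node 0 (S = 115): V_0 = 1/1.07·[0.8500·0.0000 + 0.1500·1.5000] = 0.2103

$0.21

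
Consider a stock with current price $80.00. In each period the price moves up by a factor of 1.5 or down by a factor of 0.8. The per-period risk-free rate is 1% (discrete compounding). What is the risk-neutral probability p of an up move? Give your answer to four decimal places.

p = 0.3000

Risk-neutral probability p = (1 + 0.01 − 0.8)/(1.5 − 0.8) = 0.2100/0.7000 = 0.3000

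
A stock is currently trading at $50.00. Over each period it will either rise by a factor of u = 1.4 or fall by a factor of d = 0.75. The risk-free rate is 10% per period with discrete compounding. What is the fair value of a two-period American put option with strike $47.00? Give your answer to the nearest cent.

Risk-neutral probability p = (1 + 0.1 − 0.75)/(1.4 − 0.75) = 0.3500/0.6500 = 0.5385
Terminal stock prices: S_uu = 98, S_ud = 52.5, S_dd = 28.12
Terminal payoffs (K − S): max(-51, 0) = 0, max(-5.5, 0) = 0, max(18.88, 0) = 18.88
Node u (S = 70): continuation = 1/1.1·[0.5385·0.0000 + 0.4615·0.0000] = 0.0000; exercise value = 0.0000 ≤ continuation, so V_u = 0.0000
Node d (S = 37.5): continuation = 1/1.1·[0.5385·0.0000 + 0.4615·18.8750] = 7.9196; exercise value = 9.5000 > continuation, so V_d = 9.5000 (exercise)
Node 0 (S = 50): continuation = 1/1.1·[0.5385·0.0000 + 0.4615·9.5000] = 3.9860; exercise value = 0.0000 ≤ continuation, so V_0 = 3.9860

$3.99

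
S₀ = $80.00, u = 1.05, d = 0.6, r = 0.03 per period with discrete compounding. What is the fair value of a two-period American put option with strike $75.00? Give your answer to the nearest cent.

$2.15

Risk-neutral probability p = (1 + 0.03 − 0.6)/(1.05 − 0.6) = 0.4300/0.4500 = 0.9556
Terminal stock prices: S_uu = 88.2, S_ud = 50.4, S_dd = 28.8
Terminal payoffs (K − S): max(-13.2, 0) = 0, max(24.6, 0) = 24.6, max(46.2, 0) = 46.2
Node u (S = 84): continuation = 1/1.03·[0.9556·0.0000 + 0.0444·24.6000] = 1.0615; exercise value = 0.0000 ≤ continuation, so V_u = 1.0615
Node d (S = 48): continuation = 1/1.03·[0.9556·24.6000 + 0.0444·46.2000] = 24.8155; exercise value = 27.0000 > continuation, so V_d = 27.0000 (exercise)
Node 0 (S = 80): continuation = 1/1.03·[0.9556·1.0615 + 0.0444·27.0000] = 2.1498; exercise value = 0.0000 ≤ continuation, so V_0 = 2.1498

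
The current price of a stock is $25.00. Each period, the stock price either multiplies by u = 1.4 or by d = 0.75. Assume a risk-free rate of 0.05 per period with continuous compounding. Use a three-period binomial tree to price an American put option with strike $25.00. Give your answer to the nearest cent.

Risk-neutral probability p = (e^0.05 − 0.75)/(1.4 − 0.75) = 0.3013/0.6500 = 0.4635
Terminal stock prices: S_uuu = 68.6, S_uud = 36.75, S_udd = 19.69, S_ddd = 10.55
Terminal payoffs (K − S): max(-43.6, 0) = 0, max(-11.75, 0) = 0, max(5.312, 0) = 5.312, max(14.45, 0) = 14.45
Node uu (S = 49): continuation = e^(−0.05)·[0.4635·0.0000 + 0.5365·0.0000] = 0.0000; exercise value = 0.0000 ≤ continuation, so V_uu = 0.0000
Node ud (S = 26.25): continuation = e^(−0.05)·[0.4635·0.0000 + 0.5365·5.3125] = 2.7112; exercise value = 0.0000 ≤ continuation, so V_ud = 2.7112
Node dd (S = 14.06): continuation = e^(−0.05)·[0.4635·5.3125 + 0.5365·14.4531] = 9.7182; exercise value = 10.9375 > continuation, so V_dd = 10.9375 (exercise)
Node u (S = 35): continuation = e^(−0.05)·[0.4635·0.0000 + 0.5365·2.7112] = 1.3836; exercise value = 0.0000 ≤ continuation, so V_u = 1.3836
Node d (S = 18.75): continuation = e^(−0.05)·[0.4635·2.7112 + 0.5365·10.9375] = 6.7772; exercise value = 6.2500 ≤ continuation, so V_d = 6.7772
Node 0 (S = 25): continuation = e^(−0.05)·[0.4635·1.3836 + 0.5365·6.7772] = 4.0687; exercise value = 0.0000 ≤ continuation, so V_0 = 4.0687

$4.07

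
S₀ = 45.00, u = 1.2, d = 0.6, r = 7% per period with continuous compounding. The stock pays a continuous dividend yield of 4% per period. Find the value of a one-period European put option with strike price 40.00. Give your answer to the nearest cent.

Per-period risk-free factor R = e^0.07 = 1.0725; dividend-adjusted growth = e^(0.07−0.04) = 1.0305.
Risk-neutral probability p = (1.0305 − 0.6)/(1.2 − 0.6) = 0.4305/0.6000 = 0.7174
Terminal stock prices: S_u = 54, S_d = 27
Terminal payoffs (K − S): max(-14, 0) = 0, max(13, 0) = 13
Node 0 (S = 45): V_0 = e^(−0.07)·[0.7174·0.0000 + 0.2826·13.0000] = 3.4251

3.43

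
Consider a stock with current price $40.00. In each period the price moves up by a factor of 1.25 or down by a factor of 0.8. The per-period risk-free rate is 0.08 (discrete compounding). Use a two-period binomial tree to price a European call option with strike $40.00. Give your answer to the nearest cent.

Risk-neutral probability p = (1 + 0.08 − 0.8)/(1.25 − 0.8) = 0.2800/0.4500 = 0.6222
Terminal stock prices: S_uu = 62.5, S_ud = 40, S_dd = 25.6
Terminal payoffs (S − K): max(22.5, 0) = 22.5, max(0, 0) = 0, max(-14.4, 0) = 0
Node u (S = 50): V_u = 1/1.08·[0.6222·22.5000 + 0.3778·0.0000] = 12.9630
Node d (S = 32): V_d = 1/1.08·[0.6222·0.0000 + 0.3778·0.0000] = 0.0000
Node 0 (S = 40): V_0 = 1/1.08·[0.6222·12.9630 + 0.3778·0.0000] = 7.4684

$7.47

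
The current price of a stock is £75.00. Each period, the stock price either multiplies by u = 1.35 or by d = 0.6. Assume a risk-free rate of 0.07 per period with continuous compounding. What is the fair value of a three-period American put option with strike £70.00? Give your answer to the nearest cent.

Risk-neutral probability p = (e^0.07 − 0.6)/(1.35 − 0.6) = 0.4725/0.7500 = 0.6300
Terminal stock prices: S_uuu = 184.5, S_uud = 82.01, S_udd = 36.45, S_ddd = 16.2
Terminal payoffs (K − S): max(-114.5, 0) = 0, max(-12.01, 0) = 0, max(33.55, 0) = 33.55, max(53.8, 0) = 53.8
Node uu (S = 136.7): continuation = e^(−0.07)·[0.6300·0.0000 + 0.3700·0.0000] = 0.0000; exercise value = 0.0000 ≤ continuation, so V_uu = 0.0000
Node ud (S = 60.75): continuation = e^(−0.07)·[0.6300·0.0000 + 0.3700·33.5500] = 11.5739; exercise value = 9.2500 ≤ continuation, so V_ud = 11.5739
Node dd (S = 27): continuation = e^(−0.07)·[0.6300·33.5500 + 0.3700·53.8000] = 38.2676; exercise value = 43.0000 > continuation, so V_dd = 43.0000 (exercise)
Node u (S = 101.2): continuation = e^(−0.07)·[0.6300·0.0000 + 0.3700·11.5739] = 3.9927; exercise value = 0.0000 ≤ continuation, so V_u = 3.9927
Node d (S = 45): continuation = e^(−0.07)·[0.6300·11.5739 + 0.3700·43.0000] = 21.6327; exercise value = 25.0000 > continuation, so V_d = 25.0000 (exercise)
Node 0 (S = 75): continuation = e^(−0.07)·[0.6300·3.9927 + 0.3700·25.0000] = 10.9698; exercise value = 0.0000 ≤ continuation, so V_0 = 10.9698

£10.97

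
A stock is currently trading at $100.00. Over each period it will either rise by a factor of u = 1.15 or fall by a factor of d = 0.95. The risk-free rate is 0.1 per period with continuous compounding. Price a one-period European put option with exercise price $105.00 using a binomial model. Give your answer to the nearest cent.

Risk-neutral probability p = (e^0.1 − 0.95)/(1.15 − 0.95) = 0.1552/0.2000 = 0.7759
Terminal stock prices: S_u = 115, S_d = 95
Terminal payoffs (K − S): max(-10, 0) = 0, max(10, 0) = 10
Node 0 (S = 100): V_0 = e^(−0.1)·[0.7759·0.0000 + 0.2241·10.0000] = 2.0282

$2.03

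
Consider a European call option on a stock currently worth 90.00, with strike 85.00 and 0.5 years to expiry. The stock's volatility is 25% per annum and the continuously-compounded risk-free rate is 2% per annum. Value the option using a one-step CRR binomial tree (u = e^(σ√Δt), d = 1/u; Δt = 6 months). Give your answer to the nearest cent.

10.74

CRR parameters: u = e^(σ√Δt) = e^(0.25·√0.5) = 1.1934, d = 1/u = 0.8380
Per-period rate: rΔt = 0.02·0.5 = 0.01, so R = e^0.01 = 1.0101
Risk-neutral probability p = (e^0.01 − 0.8380)/(1.1934 − 0.8380) = 0.1721/0.3554 = 0.4842
Terminal stock prices: S_u = 107.4, S_d = 75.42
Terminal payoffs (S − K): max(22.4, 0) = 22.4, max(-9.583, 0) = 0
Node 0 (S = 90): V_0 = e^(−0.01)·[0.4842·22.4028 + 0.5158·0.0000] = 10.7395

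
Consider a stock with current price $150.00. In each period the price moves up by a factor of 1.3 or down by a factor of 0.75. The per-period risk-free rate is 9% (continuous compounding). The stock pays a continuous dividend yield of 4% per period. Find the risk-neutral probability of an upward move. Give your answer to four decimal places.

Per-period risk-free factor R = e^0.09 = 1.0942; dividend-adjusted growth = e^(0.09−0.04) = 1.0513.
Risk-neutral probability p = (1.0513 − 0.75)/(1.3 − 0.75) = 0.3013/0.5500 = 0.5478

p = 0.5478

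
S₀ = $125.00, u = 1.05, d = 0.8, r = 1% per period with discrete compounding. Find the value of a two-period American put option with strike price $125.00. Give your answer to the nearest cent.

$6.60

Risk-neutral probability p = (1 + 0.01 − 0.8)/(1.05 − 0.8) = 0.2100/0.2500 = 0.8400
Terminal stock prices: S_uu = 137.8, S_ud = 105, S_dd = 80
Terminal payoffs (K − S): max(-12.81, 0) = 0, max(20, 0) = 20, max(45, 0) = 45
Node u (S = 131.2): continuation = 1/1.01·[0.8400·0.0000 + 0.1600·20.0000] = 3.1683; exercise value = 0.0000 ≤ continuation, so V_u = 3.1683
Node d (S = 100): continuation = 1/1.01·[0.8400·20.0000 + 0.1600·45.0000] = 23.7624; exercise value = 25.0000 > continuation, so V_d = 25.0000 (exercise)
Node 0 (S = 125): continuation = 1/1.01·[0.8400·3.1683 + 0.1600·25.0000] = 6.5954; exercise value = 0.0000 ≤ continuation, so V_0 = 6.5954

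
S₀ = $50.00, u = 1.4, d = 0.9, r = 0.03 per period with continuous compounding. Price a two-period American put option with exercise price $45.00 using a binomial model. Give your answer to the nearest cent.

Risk-neutral probability p = (e^0.03 − 0.9)/(1.4 − 0.9) = 0.1305/0.5000 = 0.2609
Terminal stock prices: S_uu = 98, S_ud = 63, S_dd = 40.5
Terminal payoffs (K − S): max(-53, 0) = 0, max(-18, 0) = 0, max(4.5, 0) = 4.5
Node u (S = 70): continuation = e^(−0.03)·[0.2609·0.0000 + 0.7391·0.0000] = 0.0000; exercise value = 0.0000 ≤ continuation, so V_u = 0.0000
Node d (S = 45): continuation = e^(−0.03)·[0.2609·0.0000 + 0.7391·4.5000] = 3.2276; exercise value = 0.0000 ≤ continuation, so V_d = 3.2276
Node 0 (S = 50): continuation = e^(−0.03)·[0.2609·0.0000 + 0.7391·3.2276] = 2.3150; exercise value = 0.0000 ≤ continuation, so V_0 = 2.3150

$2.31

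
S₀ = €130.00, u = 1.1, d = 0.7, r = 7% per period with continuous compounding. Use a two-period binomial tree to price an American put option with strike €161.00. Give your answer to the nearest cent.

€31.00

Risk-neutral probability p = (e^0.07 − 0.7)/(1.1 − 0.7) = 0.3725/0.4000 = 0.9313
Terminal stock prices: S_uu = 157.3, S_ud = 100.1, S_dd = 63.7
Terminal payoffs (K − S): max(3.7, 0) = 3.7, max(60.9, 0) = 60.9, max(97.3, 0) = 97.3
Node u (S = 143): continuation = e^(−0.07)·[0.9313·3.7000 + 0.0687·60.9000] = 7.1154; exercise value = 18.0000 > continuation, so V_u = 18.0000 (exercise)
Node d (S = 91): continuation = e^(−0.07)·[0.9313·60.9000 + 0.0687·97.3000] = 59.1154; exercise value = 70.0000 > continuation, so V_d = 70.0000 (exercise)
Node 0 (S = 130): continuation = e^(−0.07)·[0.9313·18.0000 + 0.0687·70.0000] = 20.1154; exercise value = 31.0000 > continuation, so V_0 = 31.0000 (exercise)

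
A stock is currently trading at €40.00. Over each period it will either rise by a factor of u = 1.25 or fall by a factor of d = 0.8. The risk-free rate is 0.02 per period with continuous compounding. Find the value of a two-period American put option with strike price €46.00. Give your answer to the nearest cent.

€8.45

Risk-neutral probability p = (e^0.02 − 0.8)/(1.25 − 0.8) = 0.2202/0.4500 = 0.4893
Terminal stock prices: S_uu = 62.5, S_ud = 40, S_dd = 25.6
Terminal payoffs (K − S): max(-16.5, 0) = 0, max(6, 0) = 6, max(20.4, 0) = 20.4
Node u (S = 50): continuation = e^(−0.02)·[0.4893·0.0000 + 0.5107·6.0000] = 3.0033; exercise value = 0.0000 ≤ continuation, so V_u = 3.0033
Node d (S = 32): continuation = e^(−0.02)·[0.4893·6.0000 + 0.5107·20.4000] = 13.0891; exercise value = 14.0000 > continuation, so V_d = 14.0000 (exercise)
Node 0 (S = 40): continuation = e^(−0.02)·[0.4893·3.0033 + 0.5107·14.0000] = 8.4483; exercise value = 6.0000 ≤ continuation, so V_0 = 8.4483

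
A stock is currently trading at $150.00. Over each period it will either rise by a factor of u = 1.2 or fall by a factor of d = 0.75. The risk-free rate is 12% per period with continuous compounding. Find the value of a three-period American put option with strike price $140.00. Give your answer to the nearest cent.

Risk-neutral probability p = (e^0.12 − 0.75)/(1.2 − 0.75) = 0.3775/0.4500 = 0.8389
Terminal stock prices: S_uuu = 259.2, S_uud = 162, S_udd = 101.2, S_ddd = 63.28
Terminal payoffs (K − S): max(-119.2, 0) = 0, max(-22, 0) = 0, max(38.75, 0) = 38.75, max(76.72, 0) = 76.72
Node uu (S = 216): continuation = e^(−0.12)·[0.8389·0.0000 + 0.1611·0.0000] = 0.0000; exercise value = 0.0000 ≤ continuation, so V_uu = 0.0000
Node ud (S = 135): continuation = e^(−0.12)·[0.8389·0.0000 + 0.1611·38.7500] = 5.5373; exercise value = 5.0000 ≤ continuation, so V_ud = 5.5373
Node dd (S = 84.38): continuation = e^(−0.12)·[0.8389·38.7500 + 0.1611·76.7188] = 39.7939; exercise value = 55.6250 > continuation, so V_dd = 55.6250 (exercise)
Node u (S = 180): continuation = e^(−0.12)·[0.8389·0.0000 + 0.1611·5.5373] = 0.7913; exercise value = 0.0000 ≤ continuation, so V_u = 0.7913
Node d (S = 112.5): continuation = e^(−0.12)·[0.8389·5.5373 + 0.1611·55.6250] = 12.0686; exercise value = 27.5000 > continuation, so V_d = 27.5000 (exercise)
Node 0 (S = 150): continuation = e^(−0.12)·[0.8389·0.7913 + 0.1611·27.5000] = 4.5184; exercise value = 0.0000 ≤ continuation, so V_0 = 4.5184

$4.52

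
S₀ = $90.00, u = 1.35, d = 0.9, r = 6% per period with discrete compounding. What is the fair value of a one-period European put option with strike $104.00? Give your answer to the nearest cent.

$13.98

Risk-neutral probability p = (1 + 0.06 − 0.9)/(1.35 − 0.9) = 0.1600/0.4500 = 0.3556
Terminal stock prices: S_u = 121.5, S_d = 81
Terminal payoffs (K − S): max(-17.5, 0) = 0, max(23, 0) = 23
Node 0 (S = 90): V_0 = 1/1.06·[0.3556·0.0000 + 0.6444·23.0000] = 13.9832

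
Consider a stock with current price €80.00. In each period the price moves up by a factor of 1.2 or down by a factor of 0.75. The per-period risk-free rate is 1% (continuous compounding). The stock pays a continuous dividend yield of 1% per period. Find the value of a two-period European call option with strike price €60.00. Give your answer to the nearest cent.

€22.51

Per-period risk-free factor R = e^0.01 = 1.0101; dividend-adjusted growth = e^(0.01−0.01) = 1.0000.
Risk-neutral probability p = (1.0000 − 0.75)/(1.2 − 0.75) = 0.2500/0.4500 = 0.5556
Terminal stock prices: S_uu = 115.2, S_ud = 72, S_dd = 45
Terminal payoffs (S − K): max(55.2, 0) = 55.2, max(12, 0) = 12, max(-15, 0) = 0
Node u (S = 96): V_u = e^(−0.01)·[0.5556·55.2000 + 0.4444·12.0000] = 35.6418
Node d (S = 60): V_d = e^(−0.01)·[0.5556·12.0000 + 0.4444·0.0000] = 6.6003
Node 0 (S = 80): V_0 = e^(−0.01)·[0.5556·35.6418 + 0.4444·6.6003] = 22.5083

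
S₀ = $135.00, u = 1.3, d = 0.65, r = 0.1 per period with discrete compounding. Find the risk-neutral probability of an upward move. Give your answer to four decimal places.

Risk-neutral probability p = (1 + 0.1 − 0.65)/(1.3 − 0.65) = 0.4500/0.6500 = 0.6923

p = 0.6923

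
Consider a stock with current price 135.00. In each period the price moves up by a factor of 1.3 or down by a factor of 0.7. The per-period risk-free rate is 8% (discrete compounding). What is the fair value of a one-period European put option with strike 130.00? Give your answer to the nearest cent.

12.05

Risk-neutral probability p = (1 + 0.08 − 0.7)/(1.3 − 0.7) = 0.3800/0.6000 = 0.6333
Terminal stock prices: S_u = 175.5, S_d = 94.5
Terminal payoffs (K − S): max(-45.5, 0) = 0, max(35.5, 0) = 35.5
Node 0 (S = 135): V_0 = 1/1.08·[0.6333·0.0000 + 0.3667·35.5000] = 12.0525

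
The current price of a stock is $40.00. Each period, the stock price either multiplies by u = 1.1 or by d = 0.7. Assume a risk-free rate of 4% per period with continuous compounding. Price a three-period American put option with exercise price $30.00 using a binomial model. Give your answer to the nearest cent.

$0.49

Risk-neutral probability p = (e^0.04 − 0.7)/(1.1 − 0.7) = 0.3408/0.4000 = 0.8520
Terminal stock prices: S_uuu = 53.24, S_uud = 33.88, S_udd = 21.56, S_ddd = 13.72
Terminal payoffs (K − S): max(-23.24, 0) = 0, max(-3.88, 0) = 0, max(8.44, 0) = 8.44, max(16.28, 0) = 16.28
Node uu (S = 48.4): continuation = e^(−0.04)·[0.8520·0.0000 + 0.1480·0.0000] = 0.0000; exercise value = 0.0000 ≤ continuation, so V_uu = 0.0000
Node ud (S = 30.8): continuation = e^(−0.04)·[0.8520·0.0000 + 0.1480·8.4400] = 1.1999; exercise value = 0.0000 ≤ continuation, so V_ud = 1.1999
Node dd (S = 19.6): continuation = e^(−0.04)·[0.8520·8.4400 + 0.1480·16.2800] = 9.2237; exercise value = 10.4000 > continuation, so V_dd = 10.4000 (exercise)
Node u (S = 44): continuation = e^(−0.04)·[0.8520·0.0000 + 0.1480·1.1999] = 0.1706; exercise value = 0.0000 ≤ continuation, so V_u = 0.1706
Node d (S = 28): continuation = e^(−0.04)·[0.8520·1.1999 + 0.1480·10.4000] = 2.4609; exercise value = 2.0000 ≤ continuation, so V_d = 2.4609
Node 0 (S = 40): continuation = e^(−0.04)·[0.8520·0.1706 + 0.1480·2.4609] = 0.4895; exercise value = 0.0000 ≤ continuation, so V_0 = 0.4895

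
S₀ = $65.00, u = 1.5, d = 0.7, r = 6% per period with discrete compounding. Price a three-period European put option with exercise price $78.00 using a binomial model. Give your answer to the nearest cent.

$18.15

Risk-neutral probability p = (1 + 0.06 − 0.7)/(1.5 − 0.7) = 0.3600/0.8000 = 0.4500
Terminal stock prices: S_uuu = 219.4, S_uud = 102.4, S_udd = 47.77, S_ddd = 22.29
Terminal payoffs (K − S): max(-141.4, 0) = 0, max(-24.38, 0) = 0, max(30.23, 0) = 30.23, max(55.71, 0) = 55.71
Node uu (S = 146.2): V_uu = 1/1.06·[0.4500·0.0000 + 0.5500·0.0000] = 0.0000
Node ud (S = 68.25): V_ud = 1/1.06·[0.4500·0.0000 + 0.5500·30.2250] = 15.6828
Node dd (S = 31.85): V_dd = 1/1.06·[0.4500·30.2250 + 0.5500·55.7050] = 41.7349
Node u (S = 97.5): V_u = 1/1.06·[0.4500·0.0000 + 0.5500·15.6828] = 8.1373
Node d (S = 45.5): V_d = 1/1.06·[0.4500·15.6828 + 0.5500·41.7349] = 28.3127
Node 0 (S = 65): V_0 = 1/1.06·[0.4500·8.1373 + 0.5500·28.3127] = 18.1451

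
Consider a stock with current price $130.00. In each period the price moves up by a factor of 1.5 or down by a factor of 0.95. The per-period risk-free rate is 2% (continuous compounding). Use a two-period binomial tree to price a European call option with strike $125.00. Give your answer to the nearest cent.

$15.51

Risk-neutral probability p = (e^0.02 − 0.95)/(1.5 − 0.95) = 0.0702/0.5500 = 0.1276
Terminal stock prices: S_uu = 292.5, S_ud = 185.2, S_dd = 117.3
Terminal payoffs (S − K): max(167.5, 0) = 167.5, max(60.25, 0) = 60.25, max(-7.675, 0) = 0
Node u (S = 195): V_u = e^(−0.02)·[0.1276·167.5000 + 0.8724·60.2500] = 72.4752
Node d (S = 123.5): V_d = e^(−0.02)·[0.1276·60.2500 + 0.8724·0.0000] = 7.5380
Node 0 (S = 130): V_0 = e^(−0.02)·[0.1276·72.4752 + 0.8724·7.5380] = 15.5131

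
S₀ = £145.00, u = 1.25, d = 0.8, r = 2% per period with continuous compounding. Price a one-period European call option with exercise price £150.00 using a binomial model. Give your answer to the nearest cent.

Risk-neutral probability p = (e^0.02 − 0.8)/(1.25 − 0.8) = 0.2202/0.4500 = 0.4893
Terminal stock prices: S_u = 181.2, S_d = 116
Terminal payoffs (S − K): max(31.25, 0) = 31.25, max(-34, 0) = 0
Node 0 (S = 145): V_0 = e^(−0.02)·[0.4893·31.2500 + 0.5107·0.0000] = 14.9890

£14.99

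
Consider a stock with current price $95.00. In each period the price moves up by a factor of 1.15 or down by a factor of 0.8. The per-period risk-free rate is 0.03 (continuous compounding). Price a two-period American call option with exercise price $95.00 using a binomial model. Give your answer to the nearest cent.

Risk-neutral probability p = (e^0.03 − 0.8)/(1.15 − 0.8) = 0.2305/0.3500 = 0.6584
Terminal stock prices: S_uu = 125.6, S_ud = 87.4, S_dd = 60.8
Terminal payoffs (S − K): max(30.64, 0) = 30.64, max(-7.6, 0) = 0, max(-34.2, 0) = 0
Node u (S = 109.2): continuation = e^(−0.03)·[0.6584·30.6375 + 0.3416·0.0000] = 19.5768; exercise value = 14.2500 ≤ continuation, so V_u = 19.5768
Node d (S = 76): continuation = e^(−0.03)·[0.6584·0.0000 + 0.3416·0.0000] = 0.0000; exercise value = 0.0000 ≤ continuation, so V_d = 0.0000
Node 0 (S = 95): continuation = e^(−0.03)·[0.6584·19.5768 + 0.3416·0.0000] = 12.5092; exercise value = 0.0000 ≤ continuation, so V_0 = 12.5092

$12.51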